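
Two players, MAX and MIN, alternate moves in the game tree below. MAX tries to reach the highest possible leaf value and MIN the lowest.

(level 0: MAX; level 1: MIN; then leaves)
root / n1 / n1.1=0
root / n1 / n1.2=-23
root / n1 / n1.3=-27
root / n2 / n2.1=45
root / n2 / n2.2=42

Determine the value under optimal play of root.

n1 (MIN): min(0, -23, -27) = -27
n2 (MIN): min(45, 42) = 42
root (MAX): max(-27, 42) = 42

42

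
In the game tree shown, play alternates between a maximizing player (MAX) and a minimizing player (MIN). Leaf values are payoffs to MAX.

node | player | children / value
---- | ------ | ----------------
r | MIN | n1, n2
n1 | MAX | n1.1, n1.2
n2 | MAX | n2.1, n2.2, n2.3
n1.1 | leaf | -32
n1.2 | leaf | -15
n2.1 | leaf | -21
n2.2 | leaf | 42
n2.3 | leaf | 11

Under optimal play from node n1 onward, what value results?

n1 (MAX): max(-32, -15) = -15

-15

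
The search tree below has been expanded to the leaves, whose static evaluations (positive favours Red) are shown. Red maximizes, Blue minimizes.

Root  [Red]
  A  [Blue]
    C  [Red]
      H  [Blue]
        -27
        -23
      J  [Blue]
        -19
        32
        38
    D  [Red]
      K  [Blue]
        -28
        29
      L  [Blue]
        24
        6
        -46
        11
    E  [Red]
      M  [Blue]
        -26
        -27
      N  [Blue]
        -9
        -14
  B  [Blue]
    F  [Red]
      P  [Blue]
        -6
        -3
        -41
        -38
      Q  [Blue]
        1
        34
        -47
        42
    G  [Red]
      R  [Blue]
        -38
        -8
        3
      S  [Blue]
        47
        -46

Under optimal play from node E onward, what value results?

-14

M (Blue): min(-26, -27) = -27
N (Blue): min(-9, -14) = -14
E (Red): max(-27, -14) = -14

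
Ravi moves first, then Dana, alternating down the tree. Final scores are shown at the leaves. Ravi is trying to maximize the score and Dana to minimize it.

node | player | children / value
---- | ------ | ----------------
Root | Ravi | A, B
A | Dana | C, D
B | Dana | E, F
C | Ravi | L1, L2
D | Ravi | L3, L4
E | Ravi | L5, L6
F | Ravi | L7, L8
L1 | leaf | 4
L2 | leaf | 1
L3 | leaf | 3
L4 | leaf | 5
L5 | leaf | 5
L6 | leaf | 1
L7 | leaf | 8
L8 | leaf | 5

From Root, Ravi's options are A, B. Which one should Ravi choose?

B

C (Ravi): max(4, 1) = 4
D (Ravi): max(3, 5) = 5
A (Dana): min(4, 5) = 4
E (Ravi): max(5, 1) = 5
F (Ravi): max(8, 5) = 8
B (Dana): min(5, 8) = 5
Root (Ravi): max(4, 5) = 5
Ravi at Root wants the highest of {A=4, B=5}, so chooses B.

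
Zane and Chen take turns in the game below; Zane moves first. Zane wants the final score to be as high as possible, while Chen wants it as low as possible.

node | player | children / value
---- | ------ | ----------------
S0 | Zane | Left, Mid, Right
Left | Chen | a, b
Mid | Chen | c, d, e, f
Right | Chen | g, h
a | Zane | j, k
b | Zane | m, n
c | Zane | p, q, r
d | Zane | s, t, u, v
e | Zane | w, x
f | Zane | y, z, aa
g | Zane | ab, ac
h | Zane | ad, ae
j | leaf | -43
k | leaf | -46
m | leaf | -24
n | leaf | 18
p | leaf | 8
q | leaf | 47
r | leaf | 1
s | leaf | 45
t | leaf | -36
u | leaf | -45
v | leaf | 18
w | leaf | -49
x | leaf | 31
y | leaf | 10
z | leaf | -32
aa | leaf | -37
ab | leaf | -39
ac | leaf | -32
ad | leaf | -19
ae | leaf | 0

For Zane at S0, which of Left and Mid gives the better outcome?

Mid

a (Zane): max(-43, -46) = -43
b (Zane): max(-24, 18) = 18
Left (Chen): min(-43, 18) = -43
c (Zane): max(8, 47, 1) = 47
d (Zane): max(45, -36, -45, 18) = 45
e (Zane): max(-49, 31) = 31
f (Zane): max(10, -32, -37) = 10
Mid (Chen): min(47, 45, 31, 10) = 10
Zane prefers the higher value; Left=-43, Mid=10. Mid is better since 10 > -43.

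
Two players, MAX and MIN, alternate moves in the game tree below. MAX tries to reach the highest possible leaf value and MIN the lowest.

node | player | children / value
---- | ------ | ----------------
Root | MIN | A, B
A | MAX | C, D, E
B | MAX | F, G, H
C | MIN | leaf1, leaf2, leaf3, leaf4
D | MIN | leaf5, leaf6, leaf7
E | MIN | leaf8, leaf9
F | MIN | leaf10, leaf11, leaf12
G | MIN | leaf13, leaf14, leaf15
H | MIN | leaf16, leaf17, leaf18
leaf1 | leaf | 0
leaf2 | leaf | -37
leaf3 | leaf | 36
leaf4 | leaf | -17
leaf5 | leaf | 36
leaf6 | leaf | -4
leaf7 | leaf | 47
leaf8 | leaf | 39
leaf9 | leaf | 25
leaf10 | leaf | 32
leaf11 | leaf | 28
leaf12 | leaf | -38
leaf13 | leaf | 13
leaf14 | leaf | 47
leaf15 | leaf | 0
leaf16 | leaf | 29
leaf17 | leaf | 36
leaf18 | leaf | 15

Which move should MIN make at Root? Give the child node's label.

B

C (MIN): min(0, -37, 36, -17) = -37
D (MIN): min(36, -4, 47) = -4
E (MIN): min(39, 25) = 25
A (MAX): max(-37, -4, 25) = 25
F (MIN): min(32, 28, -38) = -38
G (MIN): min(13, 47, 0) = 0
H (MIN): min(29, 36, 15) = 15
B (MAX): max(-38, 0, 15) = 15
Root (MIN): min(25, 15) = 15
MIN at Root wants the lowest of {A=25, B=15}, so chooses B.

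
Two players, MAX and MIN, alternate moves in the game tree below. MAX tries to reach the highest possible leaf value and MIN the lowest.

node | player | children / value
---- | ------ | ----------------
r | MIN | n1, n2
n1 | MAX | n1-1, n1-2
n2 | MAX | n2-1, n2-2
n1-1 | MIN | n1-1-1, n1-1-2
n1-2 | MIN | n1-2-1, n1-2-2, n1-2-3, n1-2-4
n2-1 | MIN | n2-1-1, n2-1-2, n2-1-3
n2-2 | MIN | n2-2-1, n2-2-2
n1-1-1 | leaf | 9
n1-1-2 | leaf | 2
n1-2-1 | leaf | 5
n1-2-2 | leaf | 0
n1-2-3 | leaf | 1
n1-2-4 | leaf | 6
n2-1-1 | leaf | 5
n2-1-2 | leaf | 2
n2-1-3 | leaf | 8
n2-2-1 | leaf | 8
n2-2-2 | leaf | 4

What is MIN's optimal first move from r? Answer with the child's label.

n1-1 (MIN): min(9, 2) = 2
n1-2 (MIN): min(5, 0, 1, 6) = 0
n1 (MAX): max(2, 0) = 2
n2-1 (MIN): min(5, 2, 8) = 2
n2-2 (MIN): min(8, 4) = 4
n2 (MAX): max(2, 4) = 4
r (MIN): min(2, 4) = 2
MIN at r wants the lowest of {n1=2, n2=4}, so chooses n1.

n1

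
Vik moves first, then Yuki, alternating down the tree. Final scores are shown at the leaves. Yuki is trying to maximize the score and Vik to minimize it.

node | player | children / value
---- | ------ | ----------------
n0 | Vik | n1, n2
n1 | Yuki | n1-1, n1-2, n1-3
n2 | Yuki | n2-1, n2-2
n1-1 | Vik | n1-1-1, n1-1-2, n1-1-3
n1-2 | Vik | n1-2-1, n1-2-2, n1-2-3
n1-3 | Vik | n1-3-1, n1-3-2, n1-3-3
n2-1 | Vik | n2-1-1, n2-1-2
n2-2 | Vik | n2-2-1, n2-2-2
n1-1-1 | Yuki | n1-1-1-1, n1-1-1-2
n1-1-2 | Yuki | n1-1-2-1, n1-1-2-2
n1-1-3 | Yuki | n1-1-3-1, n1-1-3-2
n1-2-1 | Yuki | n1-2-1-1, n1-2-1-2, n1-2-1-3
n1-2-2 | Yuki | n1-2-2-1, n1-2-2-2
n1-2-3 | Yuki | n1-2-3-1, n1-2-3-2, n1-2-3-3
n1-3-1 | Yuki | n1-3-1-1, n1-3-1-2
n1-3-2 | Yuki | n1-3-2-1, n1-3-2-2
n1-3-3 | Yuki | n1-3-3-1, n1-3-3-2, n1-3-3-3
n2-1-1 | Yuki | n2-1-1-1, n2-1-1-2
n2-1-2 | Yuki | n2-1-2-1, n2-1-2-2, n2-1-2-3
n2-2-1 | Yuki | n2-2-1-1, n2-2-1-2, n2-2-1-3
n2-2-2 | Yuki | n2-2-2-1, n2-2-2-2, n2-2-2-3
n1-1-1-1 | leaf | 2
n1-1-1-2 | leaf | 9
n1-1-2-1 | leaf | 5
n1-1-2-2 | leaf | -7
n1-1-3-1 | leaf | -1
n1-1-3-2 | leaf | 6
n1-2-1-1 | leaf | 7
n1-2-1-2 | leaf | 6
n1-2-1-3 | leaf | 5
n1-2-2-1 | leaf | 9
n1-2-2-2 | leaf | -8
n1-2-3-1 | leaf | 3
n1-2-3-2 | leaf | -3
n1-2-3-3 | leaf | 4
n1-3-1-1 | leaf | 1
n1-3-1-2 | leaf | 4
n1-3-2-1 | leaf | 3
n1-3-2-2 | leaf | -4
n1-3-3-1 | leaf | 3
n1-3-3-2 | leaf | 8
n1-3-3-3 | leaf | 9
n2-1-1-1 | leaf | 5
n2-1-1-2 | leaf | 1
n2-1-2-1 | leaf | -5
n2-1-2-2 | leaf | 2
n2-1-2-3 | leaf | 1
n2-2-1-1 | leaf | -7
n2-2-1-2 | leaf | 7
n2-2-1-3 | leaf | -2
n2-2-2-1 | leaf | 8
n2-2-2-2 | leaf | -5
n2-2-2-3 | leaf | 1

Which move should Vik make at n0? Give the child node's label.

n1

n1-1-1 (Yuki): max(2, 9) = 9
n1-1-2 (Yuki): max(5, -7) = 5
n1-1-3 (Yuki): max(-1, 6) = 6
n1-1 (Vik): min(9, 5, 6) = 5
n1-2-1 (Yuki): max(7, 6, 5) = 7
n1-2-2 (Yuki): max(9, -8) = 9
n1-2-3 (Yuki): max(3, -3, 4) = 4
n1-2 (Vik): min(7, 9, 4) = 4
n1-3-1 (Yuki): max(1, 4) = 4
n1-3-2 (Yuki): max(3, -4) = 3
n1-3-3 (Yuki): max(3, 8, 9) = 9
n1-3 (Vik): min(4, 3, 9) = 3
n1 (Yuki): max(5, 4, 3) = 5
n2-1-1 (Yuki): max(5, 1) = 5
n2-1-2 (Yuki): max(-5, 2, 1) = 2
n2-1 (Vik): min(5, 2) = 2
n2-2-1 (Yuki): max(-7, 7, -2) = 7
n2-2-2 (Yuki): max(8, -5, 1) = 8
n2-2 (Vik): min(7, 8) = 7
n2 (Yuki): max(2, 7) = 7
n0 (Vik): min(5, 7) = 5
Vik at n0 wants the lowest of {n1=5, n2=7}, so chooses n1.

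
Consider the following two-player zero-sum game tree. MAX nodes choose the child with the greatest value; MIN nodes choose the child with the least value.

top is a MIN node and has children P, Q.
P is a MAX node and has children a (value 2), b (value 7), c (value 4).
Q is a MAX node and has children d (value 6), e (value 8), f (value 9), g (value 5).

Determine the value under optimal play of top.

P (MAX): max(2, 7, 4) = 7
Q (MAX): max(6, 8, 9, 5) = 9
top (MIN): min(7, 9) = 7

7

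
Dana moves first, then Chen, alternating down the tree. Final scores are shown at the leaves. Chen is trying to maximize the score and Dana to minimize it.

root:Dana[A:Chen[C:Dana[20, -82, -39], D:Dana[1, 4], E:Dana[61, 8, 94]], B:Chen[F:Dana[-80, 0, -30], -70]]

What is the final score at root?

C (Dana): min(20, -82, -39) = -82
D (Dana): min(1, 4) = 1
E (Dana): min(61, 8, 94) = 8
A (Chen): max(-82, 1, 8) = 8
F (Dana): min(-80, 0, -30) = -80
B (Chen): max(-80, -70) = -70
root (Dana): min(8, -70) = -70

-70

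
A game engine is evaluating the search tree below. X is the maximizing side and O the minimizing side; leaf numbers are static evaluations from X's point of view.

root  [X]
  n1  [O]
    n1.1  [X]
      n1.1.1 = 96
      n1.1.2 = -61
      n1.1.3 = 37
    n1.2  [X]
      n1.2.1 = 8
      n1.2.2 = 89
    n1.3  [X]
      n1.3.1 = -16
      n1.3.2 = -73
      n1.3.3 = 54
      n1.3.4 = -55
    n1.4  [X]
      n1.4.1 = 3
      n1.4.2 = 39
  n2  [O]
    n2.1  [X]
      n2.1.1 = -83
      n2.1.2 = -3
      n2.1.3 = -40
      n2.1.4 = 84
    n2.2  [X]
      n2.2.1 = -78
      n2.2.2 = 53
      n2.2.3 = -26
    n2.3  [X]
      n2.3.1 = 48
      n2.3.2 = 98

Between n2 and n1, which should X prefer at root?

n2.1 (X): max(-83, -3, -40, 84) = 84
n2.2 (X): max(-78, 53, -26) = 53
n2.3 (X): max(48, 98) = 98
n2 (O): min(84, 53, 98) = 53
n1.1 (X): max(96, -61, 37) = 96
n1.2 (X): max(8, 89) = 89
n1.3 (X): max(-16, -73, 54, -55) = 54
n1.4 (X): max(3, 39) = 39
n1 (O): min(96, 89, 54, 39) = 39
X prefers the higher value; n2=53, n1=39. n2 is better since 53 > 39.

n2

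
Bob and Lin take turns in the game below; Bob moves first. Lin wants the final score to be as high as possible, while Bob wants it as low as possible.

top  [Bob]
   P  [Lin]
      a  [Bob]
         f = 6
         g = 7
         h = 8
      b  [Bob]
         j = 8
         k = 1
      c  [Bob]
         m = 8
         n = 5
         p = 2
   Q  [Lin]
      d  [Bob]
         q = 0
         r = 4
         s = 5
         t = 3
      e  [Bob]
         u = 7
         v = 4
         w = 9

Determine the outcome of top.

4

a (Bob): min(6, 7, 8) = 6
b (Bob): min(8, 1) = 1
c (Bob): min(8, 5, 2) = 2
P (Lin): max(6, 1, 2) = 6
d (Bob): min(0, 4, 5, 3) = 0
e (Bob): min(7, 4, 9) = 4
Q (Lin): max(0, 4) = 4
top (Bob): min(6, 4) = 4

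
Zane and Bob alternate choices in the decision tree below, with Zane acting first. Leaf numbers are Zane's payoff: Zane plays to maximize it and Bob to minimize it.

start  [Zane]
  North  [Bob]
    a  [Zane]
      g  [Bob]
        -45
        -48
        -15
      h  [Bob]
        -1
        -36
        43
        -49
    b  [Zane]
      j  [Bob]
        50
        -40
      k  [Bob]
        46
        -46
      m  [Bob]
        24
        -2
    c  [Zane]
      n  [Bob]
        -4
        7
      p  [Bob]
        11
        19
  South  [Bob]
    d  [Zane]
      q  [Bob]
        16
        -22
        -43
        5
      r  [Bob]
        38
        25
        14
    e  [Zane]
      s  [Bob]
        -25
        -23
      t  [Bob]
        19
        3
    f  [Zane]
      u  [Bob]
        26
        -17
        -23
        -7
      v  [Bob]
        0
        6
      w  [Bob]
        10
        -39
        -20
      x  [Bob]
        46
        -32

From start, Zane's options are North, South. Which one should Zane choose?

g (Bob): min(-45, -48, -15) = -48
h (Bob): min(-1, -36, 43, -49) = -49
a (Zane): max(-48, -49) = -48
j (Bob): min(50, -40) = -40
k (Bob): min(46, -46) = -46
m (Bob): min(24, -2) = -2
b (Zane): max(-40, -46, -2) = -2
n (Bob): min(-4, 7) = -4
p (Bob): min(11, 19) = 11
c (Zane): max(-4, 11) = 11
North (Bob): min(-48, -2, 11) = -48
q (Bob): min(16, -22, -43, 5) = -43
r (Bob): min(38, 25, 14) = 14
d (Zane): max(-43, 14) = 14
s (Bob): min(-25, -23) = -25
t (Bob): min(19, 3) = 3
e (Zane): max(-25, 3) = 3
u (Bob): min(26, -17, -23, -7) = -23
v (Bob): min(0, 6) = 0
w (Bob): min(10, -39, -20) = -39
x (Bob): min(46, -32) = -32
f (Zane): max(-23, 0, -39, -32) = 0
South (Bob): min(14, 3, 0) = 0
start (Zane): max(-48, 0) = 0
Zane at start wants the highest of {North=-48, South=0}, so chooses South.

South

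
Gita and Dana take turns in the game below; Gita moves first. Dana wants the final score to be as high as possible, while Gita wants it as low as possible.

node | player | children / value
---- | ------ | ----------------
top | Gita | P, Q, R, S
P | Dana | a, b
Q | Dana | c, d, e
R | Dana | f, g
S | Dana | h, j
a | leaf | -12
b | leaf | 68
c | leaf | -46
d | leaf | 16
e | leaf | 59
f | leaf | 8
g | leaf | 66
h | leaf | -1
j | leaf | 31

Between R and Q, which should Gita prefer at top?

Q

R (Dana): max(8, 66) = 66
Q (Dana): max(-46, 16, 59) = 59
Gita prefers the lower value; R=66, Q=59. Q is better since 59 < 66.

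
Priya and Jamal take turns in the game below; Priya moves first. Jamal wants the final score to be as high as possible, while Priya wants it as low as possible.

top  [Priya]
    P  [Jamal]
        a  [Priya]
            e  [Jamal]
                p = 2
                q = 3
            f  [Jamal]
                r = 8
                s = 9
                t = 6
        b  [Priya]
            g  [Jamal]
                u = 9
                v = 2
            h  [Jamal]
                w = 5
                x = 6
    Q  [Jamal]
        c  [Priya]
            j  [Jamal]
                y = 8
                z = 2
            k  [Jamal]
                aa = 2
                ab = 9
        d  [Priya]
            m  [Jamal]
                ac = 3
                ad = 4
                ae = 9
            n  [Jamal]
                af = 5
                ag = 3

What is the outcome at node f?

9

f (Jamal): max(8, 9, 6) = 9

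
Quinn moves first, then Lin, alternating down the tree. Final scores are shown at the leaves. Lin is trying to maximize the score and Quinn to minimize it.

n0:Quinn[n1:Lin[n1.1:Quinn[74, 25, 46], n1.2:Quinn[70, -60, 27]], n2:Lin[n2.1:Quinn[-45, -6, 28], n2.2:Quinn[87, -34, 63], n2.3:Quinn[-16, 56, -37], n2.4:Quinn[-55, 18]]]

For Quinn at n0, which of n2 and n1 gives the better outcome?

n2

n2.1 (Quinn): min(-45, -6, 28) = -45
n2.2 (Quinn): min(87, -34, 63) = -34
n2.3 (Quinn): min(-16, 56, -37) = -37
n2.4 (Quinn): min(-55, 18) = -55
n2 (Lin): max(-45, -34, -37, -55) = -34
n1.1 (Quinn): min(74, 25, 46) = 25
n1.2 (Quinn): min(70, -60, 27) = -60
n1 (Lin): max(25, -60) = 25
Quinn prefers the lower value; n2=-34, n1=25. n2 is better since -34 < 25.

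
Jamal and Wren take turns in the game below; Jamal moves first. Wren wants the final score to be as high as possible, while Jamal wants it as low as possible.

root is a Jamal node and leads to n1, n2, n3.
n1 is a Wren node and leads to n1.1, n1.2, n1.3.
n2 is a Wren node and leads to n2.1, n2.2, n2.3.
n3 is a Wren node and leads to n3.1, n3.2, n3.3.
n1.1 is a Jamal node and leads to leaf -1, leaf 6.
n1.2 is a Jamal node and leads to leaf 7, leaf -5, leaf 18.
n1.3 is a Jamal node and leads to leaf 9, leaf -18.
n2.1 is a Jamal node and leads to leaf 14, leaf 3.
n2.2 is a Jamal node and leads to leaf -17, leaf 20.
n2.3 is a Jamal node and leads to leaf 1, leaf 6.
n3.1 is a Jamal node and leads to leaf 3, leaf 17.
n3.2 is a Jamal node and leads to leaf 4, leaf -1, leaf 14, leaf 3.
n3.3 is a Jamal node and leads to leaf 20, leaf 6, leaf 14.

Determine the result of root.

-1

n1.1 (Jamal): min(-1, 6) = -1
n1.2 (Jamal): min(7, -5, 18) = -5
n1.3 (Jamal): min(9, -18) = -18
n1 (Wren): max(-1, -5, -18) = -1
n2.1 (Jamal): min(14, 3) = 3
n2.2 (Jamal): min(-17, 20) = -17
n2.3 (Jamal): min(1, 6) = 1
n2 (Wren): max(3, -17, 1) = 3
n3.1 (Jamal): min(3, 17) = 3
n3.2 (Jamal): min(4, -1, 14, 3) = -1
n3.3 (Jamal): min(20, 6, 14) = 6
n3 (Wren): max(3, -1, 6) = 6
root (Jamal): min(-1, 3, 6) = -1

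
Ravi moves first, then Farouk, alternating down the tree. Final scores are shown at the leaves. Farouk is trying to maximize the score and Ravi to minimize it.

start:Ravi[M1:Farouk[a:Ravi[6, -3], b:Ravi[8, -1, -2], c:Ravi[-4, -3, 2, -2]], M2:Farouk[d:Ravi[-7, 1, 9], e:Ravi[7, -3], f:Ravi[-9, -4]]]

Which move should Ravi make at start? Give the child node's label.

a (Ravi): min(6, -3) = -3
b (Ravi): min(8, -1, -2) = -2
c (Ravi): min(-4, -3, 2, -2) = -4
M1 (Farouk): max(-3, -2, -4) = -2
d (Ravi): min(-7, 1, 9) = -7
e (Ravi): min(7, -3) = -3
f (Ravi): min(-9, -4) = -9
M2 (Farouk): max(-7, -3, -9) = -3
start (Ravi): min(-2, -3) = -3
Ravi at start wants the lowest of {M1=-2, M2=-3}, so chooses M2.

M2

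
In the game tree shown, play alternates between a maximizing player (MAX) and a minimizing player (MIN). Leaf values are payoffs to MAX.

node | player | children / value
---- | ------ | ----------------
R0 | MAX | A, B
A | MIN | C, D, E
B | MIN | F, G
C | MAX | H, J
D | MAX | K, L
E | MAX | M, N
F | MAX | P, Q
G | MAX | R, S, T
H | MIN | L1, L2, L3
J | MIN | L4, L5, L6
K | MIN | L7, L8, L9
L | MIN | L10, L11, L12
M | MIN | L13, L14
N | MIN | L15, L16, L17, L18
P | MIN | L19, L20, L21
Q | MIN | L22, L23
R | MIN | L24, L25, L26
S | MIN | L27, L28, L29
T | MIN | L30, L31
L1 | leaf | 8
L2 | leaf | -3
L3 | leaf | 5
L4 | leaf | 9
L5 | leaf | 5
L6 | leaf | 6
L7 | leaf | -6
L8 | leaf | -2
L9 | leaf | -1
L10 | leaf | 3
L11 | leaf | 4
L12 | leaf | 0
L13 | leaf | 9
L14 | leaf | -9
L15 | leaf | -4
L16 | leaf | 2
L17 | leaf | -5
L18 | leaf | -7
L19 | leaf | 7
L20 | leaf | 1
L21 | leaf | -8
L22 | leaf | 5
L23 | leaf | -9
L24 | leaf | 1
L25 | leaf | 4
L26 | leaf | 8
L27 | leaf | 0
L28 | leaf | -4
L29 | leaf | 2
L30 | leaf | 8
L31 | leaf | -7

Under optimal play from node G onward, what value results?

R (MIN): min(1, 4, 8) = 1
S (MIN): min(0, -4, 2) = -4
T (MIN): min(8, -7) = -7
G (MAX): max(1, -4, -7) = 1

1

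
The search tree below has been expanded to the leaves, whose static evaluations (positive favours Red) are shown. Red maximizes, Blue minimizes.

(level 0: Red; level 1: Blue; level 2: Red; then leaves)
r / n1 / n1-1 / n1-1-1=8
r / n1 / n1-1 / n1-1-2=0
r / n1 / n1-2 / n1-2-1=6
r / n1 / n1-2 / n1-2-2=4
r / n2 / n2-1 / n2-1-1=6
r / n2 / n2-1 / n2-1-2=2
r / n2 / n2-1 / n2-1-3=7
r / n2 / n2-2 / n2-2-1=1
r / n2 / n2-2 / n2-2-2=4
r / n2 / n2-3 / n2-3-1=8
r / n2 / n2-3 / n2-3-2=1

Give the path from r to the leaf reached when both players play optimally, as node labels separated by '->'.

r -> n1 -> n1-2 -> n1-2-1

n1-1 (Red): max(8, 0) = 8
n1-2 (Red): max(6, 4) = 6
n1 (Blue): min(8, 6) = 6
n2-1 (Red): max(6, 2, 7) = 7
n2-2 (Red): max(1, 4) = 4
n2-3 (Red): max(8, 1) = 8
n2 (Blue): min(7, 4, 8) = 4
r (Red): max(6, 4) = 6
At r, Red picks n1 (highest: 6).
At n1, Blue picks n1-2 (lowest: 6).
At n1-2, Red picks n1-2-1 (highest: 6).
Terminal value 6.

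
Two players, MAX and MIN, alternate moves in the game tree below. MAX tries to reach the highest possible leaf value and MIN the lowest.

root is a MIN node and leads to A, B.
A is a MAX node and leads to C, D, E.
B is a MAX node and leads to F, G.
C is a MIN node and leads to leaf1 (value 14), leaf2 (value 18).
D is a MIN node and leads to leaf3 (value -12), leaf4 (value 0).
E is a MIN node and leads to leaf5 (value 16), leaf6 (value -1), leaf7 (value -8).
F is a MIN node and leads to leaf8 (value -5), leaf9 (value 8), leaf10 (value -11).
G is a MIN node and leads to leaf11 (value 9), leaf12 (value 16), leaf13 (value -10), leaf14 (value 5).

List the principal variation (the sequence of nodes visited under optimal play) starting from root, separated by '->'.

root -> B -> G -> leaf13

C (MIN): min(14, 18) = 14
D (MIN): min(-12, 0) = -12
E (MIN): min(16, -1, -8) = -8
A (MAX): max(14, -12, -8) = 14
F (MIN): min(-5, 8, -11) = -11
G (MIN): min(9, 16, -10, 5) = -10
B (MAX): max(-11, -10) = -10
root (MIN): min(14, -10) = -10
At root, MIN picks B (lowest: -10).
At B, MAX picks G (highest: -10).
At G, MIN picks leaf13 (lowest: -10).
Terminal value -10.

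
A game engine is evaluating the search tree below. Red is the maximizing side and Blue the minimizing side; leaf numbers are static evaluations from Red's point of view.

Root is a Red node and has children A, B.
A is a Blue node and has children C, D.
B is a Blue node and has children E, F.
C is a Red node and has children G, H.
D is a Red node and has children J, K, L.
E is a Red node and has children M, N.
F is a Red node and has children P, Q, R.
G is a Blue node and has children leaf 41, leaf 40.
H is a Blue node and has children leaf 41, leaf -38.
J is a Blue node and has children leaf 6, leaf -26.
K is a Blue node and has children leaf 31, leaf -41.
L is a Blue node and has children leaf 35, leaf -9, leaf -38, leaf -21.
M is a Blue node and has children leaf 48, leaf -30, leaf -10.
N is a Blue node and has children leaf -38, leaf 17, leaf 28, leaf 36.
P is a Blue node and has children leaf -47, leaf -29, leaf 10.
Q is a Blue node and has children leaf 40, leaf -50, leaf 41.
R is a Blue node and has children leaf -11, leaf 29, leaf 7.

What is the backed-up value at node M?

M (Blue): min(48, -30, -10) = -30

-30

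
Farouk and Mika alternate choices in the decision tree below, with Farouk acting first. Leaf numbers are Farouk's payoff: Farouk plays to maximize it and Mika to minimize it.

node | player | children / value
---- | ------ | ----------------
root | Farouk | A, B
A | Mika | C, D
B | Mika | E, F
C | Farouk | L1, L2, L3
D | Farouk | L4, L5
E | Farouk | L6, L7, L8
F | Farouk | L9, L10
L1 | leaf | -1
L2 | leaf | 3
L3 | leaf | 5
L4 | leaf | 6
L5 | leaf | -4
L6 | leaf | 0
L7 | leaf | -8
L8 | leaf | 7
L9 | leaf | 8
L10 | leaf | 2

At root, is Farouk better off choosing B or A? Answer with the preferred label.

B

E (Farouk): max(0, -8, 7) = 7
F (Farouk): max(8, 2) = 8
B (Mika): min(7, 8) = 7
C (Farouk): max(-1, 3, 5) = 5
D (Farouk): max(6, -4) = 6
A (Mika): min(5, 6) = 5
Farouk prefers the higher value; B=7, A=5. B is better since 7 > 5.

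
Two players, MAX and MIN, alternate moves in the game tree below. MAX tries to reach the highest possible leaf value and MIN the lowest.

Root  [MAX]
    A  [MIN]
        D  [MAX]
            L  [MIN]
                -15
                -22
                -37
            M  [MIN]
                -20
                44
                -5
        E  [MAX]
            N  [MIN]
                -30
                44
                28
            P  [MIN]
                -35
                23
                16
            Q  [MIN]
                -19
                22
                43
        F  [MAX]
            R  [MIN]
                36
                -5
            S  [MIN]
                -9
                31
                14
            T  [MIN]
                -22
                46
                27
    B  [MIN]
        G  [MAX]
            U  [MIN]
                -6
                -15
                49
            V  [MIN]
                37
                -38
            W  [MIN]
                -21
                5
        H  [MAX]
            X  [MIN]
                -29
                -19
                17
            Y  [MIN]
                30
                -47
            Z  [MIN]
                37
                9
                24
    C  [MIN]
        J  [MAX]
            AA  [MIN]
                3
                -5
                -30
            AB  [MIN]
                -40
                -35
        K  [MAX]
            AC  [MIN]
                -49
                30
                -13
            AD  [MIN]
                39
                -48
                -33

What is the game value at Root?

L (MIN): min(-15, -22, -37) = -37
M (MIN): min(-20, 44, -5) = -20
D (MAX): max(-37, -20) = -20
N (MIN): min(-30, 44, 28) = -30
P (MIN): min(-35, 23, 16) = -35
Q (MIN): min(-19, 22, 43) = -19
E (MAX): max(-30, -35, -19) = -19
R (MIN): min(36, -5) = -5
S (MIN): min(-9, 31, 14) = -9
T (MIN): min(-22, 46, 27) = -22
F (MAX): max(-5, -9, -22) = -5
A (MIN): min(-20, -19, -5) = -20
U (MIN): min(-6, -15, 49) = -15
V (MIN): min(37, -38) = -38
W (MIN): min(-21, 5) = -21
G (MAX): max(-15, -38, -21) = -15
X (MIN): min(-29, -19, 17) = -29
Y (MIN): min(30, -47) = -47
Z (MIN): min(37, 9, 24) = 9
H (MAX): max(-29, -47, 9) = 9
B (MIN): min(-15, 9) = -15
AA (MIN): min(3, -5, -30) = -30
AB (MIN): min(-40, -35) = -40
J (MAX): max(-30, -40) = -30
AC (MIN): min(-49, 30, -13) = -49
AD (MIN): min(39, -48, -33) = -48
K (MAX): max(-49, -48) = -48
C (MIN): min(-30, -48) = -48
Root (MAX): max(-20, -15, -48) = -15

-15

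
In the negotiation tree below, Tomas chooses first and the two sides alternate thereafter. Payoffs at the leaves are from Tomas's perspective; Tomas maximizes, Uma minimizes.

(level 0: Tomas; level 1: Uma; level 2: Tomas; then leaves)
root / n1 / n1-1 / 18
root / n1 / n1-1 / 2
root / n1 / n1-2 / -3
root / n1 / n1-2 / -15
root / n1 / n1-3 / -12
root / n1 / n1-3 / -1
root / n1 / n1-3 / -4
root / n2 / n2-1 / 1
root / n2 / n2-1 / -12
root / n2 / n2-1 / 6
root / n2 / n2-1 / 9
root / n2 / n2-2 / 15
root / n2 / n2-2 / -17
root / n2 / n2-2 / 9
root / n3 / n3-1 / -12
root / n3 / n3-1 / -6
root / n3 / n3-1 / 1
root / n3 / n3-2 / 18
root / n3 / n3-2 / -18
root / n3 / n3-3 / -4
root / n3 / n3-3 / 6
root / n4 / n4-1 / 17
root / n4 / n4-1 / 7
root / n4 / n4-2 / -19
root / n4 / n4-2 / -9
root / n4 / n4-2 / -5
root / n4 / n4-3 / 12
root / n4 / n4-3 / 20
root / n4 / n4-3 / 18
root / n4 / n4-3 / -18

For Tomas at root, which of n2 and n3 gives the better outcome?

n2

n2-1 (Tomas): max(1, -12, 6, 9) = 9
n2-2 (Tomas): max(15, -17, 9) = 15
n2 (Uma): min(9, 15) = 9
n3-1 (Tomas): max(-12, -6, 1) = 1
n3-2 (Tomas): max(18, -18) = 18
n3-3 (Tomas): max(-4, 6) = 6
n3 (Uma): min(1, 18, 6) = 1
Tomas prefers the higher value; n2=9, n3=1. n2 is better since 9 > 1.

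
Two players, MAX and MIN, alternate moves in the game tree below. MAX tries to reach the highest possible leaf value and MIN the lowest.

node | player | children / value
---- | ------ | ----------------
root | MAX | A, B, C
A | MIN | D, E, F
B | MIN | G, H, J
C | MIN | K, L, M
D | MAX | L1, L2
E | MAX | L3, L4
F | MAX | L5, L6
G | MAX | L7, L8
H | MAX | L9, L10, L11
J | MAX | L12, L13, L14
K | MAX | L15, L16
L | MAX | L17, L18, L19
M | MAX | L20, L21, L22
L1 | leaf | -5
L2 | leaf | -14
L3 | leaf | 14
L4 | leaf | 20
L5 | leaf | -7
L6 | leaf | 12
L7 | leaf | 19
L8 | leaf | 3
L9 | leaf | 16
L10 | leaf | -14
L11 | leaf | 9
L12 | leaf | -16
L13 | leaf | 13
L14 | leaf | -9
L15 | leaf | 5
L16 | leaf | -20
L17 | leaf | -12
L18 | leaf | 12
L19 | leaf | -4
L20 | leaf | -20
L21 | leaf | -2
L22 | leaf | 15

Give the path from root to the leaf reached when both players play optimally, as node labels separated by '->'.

D (MAX): max(-5, -14) = -5
E (MAX): max(14, 20) = 20
F (MAX): max(-7, 12) = 12
A (MIN): min(-5, 20, 12) = -5
G (MAX): max(19, 3) = 19
H (MAX): max(16, -14, 9) = 16
J (MAX): max(-16, 13, -9) = 13
B (MIN): min(19, 16, 13) = 13
K (MAX): max(5, -20) = 5
L (MAX): max(-12, 12, -4) = 12
M (MAX): max(-20, -2, 15) = 15
C (MIN): min(5, 12, 15) = 5
root (MAX): max(-5, 13, 5) = 13
At root, MAX picks B (highest: 13).
At B, MIN picks J (lowest: 13).
At J, MAX picks L13 (highest: 13).
Terminal value 13.

root -> B -> J -> L13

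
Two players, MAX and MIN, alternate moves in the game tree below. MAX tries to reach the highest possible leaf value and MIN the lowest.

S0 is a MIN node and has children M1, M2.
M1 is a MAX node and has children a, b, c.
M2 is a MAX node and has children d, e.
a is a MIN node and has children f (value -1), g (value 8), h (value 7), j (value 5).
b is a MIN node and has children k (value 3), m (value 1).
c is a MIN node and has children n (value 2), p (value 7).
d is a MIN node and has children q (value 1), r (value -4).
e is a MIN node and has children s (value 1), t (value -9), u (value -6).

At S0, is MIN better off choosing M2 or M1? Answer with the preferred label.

M2

d (MIN): min(1, -4) = -4
e (MIN): min(1, -9, -6) = -9
M2 (MAX): max(-4, -9) = -4
a (MIN): min(-1, 8, 7, 5) = -1
b (MIN): min(3, 1) = 1
c (MIN): min(2, 7) = 2
M1 (MAX): max(-1, 1, 2) = 2
MIN prefers the lower value; M2=-4, M1=2. M2 is better since -4 < 2.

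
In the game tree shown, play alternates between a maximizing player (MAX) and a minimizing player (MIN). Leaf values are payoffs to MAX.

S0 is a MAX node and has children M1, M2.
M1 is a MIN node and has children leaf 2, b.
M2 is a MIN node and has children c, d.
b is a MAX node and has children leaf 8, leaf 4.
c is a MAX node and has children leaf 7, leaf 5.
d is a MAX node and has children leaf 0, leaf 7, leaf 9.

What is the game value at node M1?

2

b (MAX): max(8, 4) = 8
M1 (MIN): min(2, 8) = 2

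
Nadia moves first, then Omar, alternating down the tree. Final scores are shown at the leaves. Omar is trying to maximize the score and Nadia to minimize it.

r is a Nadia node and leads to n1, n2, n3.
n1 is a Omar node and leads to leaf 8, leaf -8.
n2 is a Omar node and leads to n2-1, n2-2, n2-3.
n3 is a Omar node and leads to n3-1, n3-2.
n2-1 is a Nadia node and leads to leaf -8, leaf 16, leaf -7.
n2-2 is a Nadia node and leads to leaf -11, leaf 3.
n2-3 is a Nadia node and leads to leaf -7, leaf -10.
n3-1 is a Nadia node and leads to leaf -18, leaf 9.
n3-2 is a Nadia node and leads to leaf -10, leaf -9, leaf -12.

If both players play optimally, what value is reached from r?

-12

n1 (Omar): max(8, -8) = 8
n2-1 (Nadia): min(-8, 16, -7) = -8
n2-2 (Nadia): min(-11, 3) = -11
n2-3 (Nadia): min(-7, -10) = -10
n2 (Omar): max(-8, -11, -10) = -8
n3-1 (Nadia): min(-18, 9) = -18
n3-2 (Nadia): min(-10, -9, -12) = -12
n3 (Omar): max(-18, -12) = -12
r (Nadia): min(8, -8, -12) = -12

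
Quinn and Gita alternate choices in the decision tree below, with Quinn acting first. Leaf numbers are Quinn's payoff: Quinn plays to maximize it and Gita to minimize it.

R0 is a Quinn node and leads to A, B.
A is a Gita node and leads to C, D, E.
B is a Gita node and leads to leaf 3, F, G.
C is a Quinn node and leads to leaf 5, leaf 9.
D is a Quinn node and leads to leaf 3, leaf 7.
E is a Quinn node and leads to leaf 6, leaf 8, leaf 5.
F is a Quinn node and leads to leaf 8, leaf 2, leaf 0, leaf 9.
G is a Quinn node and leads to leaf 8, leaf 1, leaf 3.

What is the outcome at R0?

C (Quinn): max(5, 9) = 9
D (Quinn): max(3, 7) = 7
E (Quinn): max(6, 8, 5) = 8
A (Gita): min(9, 7, 8) = 7
F (Quinn): max(8, 2, 0, 9) = 9
G (Quinn): max(8, 1, 3) = 8
B (Gita): min(3, 9, 8) = 3
R0 (Quinn): max(7, 3) = 7

7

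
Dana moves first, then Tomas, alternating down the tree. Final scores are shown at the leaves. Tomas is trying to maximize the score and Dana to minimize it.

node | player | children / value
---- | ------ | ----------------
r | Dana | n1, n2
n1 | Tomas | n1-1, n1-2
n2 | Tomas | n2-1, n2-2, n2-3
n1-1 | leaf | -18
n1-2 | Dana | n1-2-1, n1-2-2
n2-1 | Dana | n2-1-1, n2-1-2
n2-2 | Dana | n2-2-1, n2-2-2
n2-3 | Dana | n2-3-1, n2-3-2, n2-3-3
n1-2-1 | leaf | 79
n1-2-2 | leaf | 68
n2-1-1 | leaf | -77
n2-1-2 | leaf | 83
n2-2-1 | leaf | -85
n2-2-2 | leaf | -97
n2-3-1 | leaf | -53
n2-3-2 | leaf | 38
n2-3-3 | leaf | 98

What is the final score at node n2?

-53

n2-1 (Dana): min(-77, 83) = -77
n2-2 (Dana): min(-85, -97) = -97
n2-3 (Dana): min(-53, 38, 98) = -53
n2 (Tomas): max(-77, -97, -53) = -53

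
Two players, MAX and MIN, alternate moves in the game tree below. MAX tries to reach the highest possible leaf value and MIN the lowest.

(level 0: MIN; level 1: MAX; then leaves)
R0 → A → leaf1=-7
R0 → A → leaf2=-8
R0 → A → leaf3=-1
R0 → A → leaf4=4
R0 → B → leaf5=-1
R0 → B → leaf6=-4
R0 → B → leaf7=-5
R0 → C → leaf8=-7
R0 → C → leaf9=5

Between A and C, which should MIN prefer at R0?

A (MAX): max(-7, -8, -1, 4) = 4
C (MAX): max(-7, 5) = 5
MIN prefers the lower value; A=4, C=5. A is better since 4 < 5.

A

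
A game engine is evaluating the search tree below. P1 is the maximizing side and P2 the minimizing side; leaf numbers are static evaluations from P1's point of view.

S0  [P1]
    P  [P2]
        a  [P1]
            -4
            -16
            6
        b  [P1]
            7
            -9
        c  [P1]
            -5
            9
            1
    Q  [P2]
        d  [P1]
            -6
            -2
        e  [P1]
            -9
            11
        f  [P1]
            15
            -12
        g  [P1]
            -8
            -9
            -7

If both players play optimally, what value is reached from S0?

6

a (P1): max(-4, -16, 6) = 6
b (P1): max(7, -9) = 7
c (P1): max(-5, 9, 1) = 9
P (P2): min(6, 7, 9) = 6
d (P1): max(-6, -2) = -2
e (P1): max(-9, 11) = 11
f (P1): max(15, -12) = 15
g (P1): max(-8, -9, -7) = -7
Q (P2): min(-2, 11, 15, -7) = -7
S0 (P1): max(6, -7) = 6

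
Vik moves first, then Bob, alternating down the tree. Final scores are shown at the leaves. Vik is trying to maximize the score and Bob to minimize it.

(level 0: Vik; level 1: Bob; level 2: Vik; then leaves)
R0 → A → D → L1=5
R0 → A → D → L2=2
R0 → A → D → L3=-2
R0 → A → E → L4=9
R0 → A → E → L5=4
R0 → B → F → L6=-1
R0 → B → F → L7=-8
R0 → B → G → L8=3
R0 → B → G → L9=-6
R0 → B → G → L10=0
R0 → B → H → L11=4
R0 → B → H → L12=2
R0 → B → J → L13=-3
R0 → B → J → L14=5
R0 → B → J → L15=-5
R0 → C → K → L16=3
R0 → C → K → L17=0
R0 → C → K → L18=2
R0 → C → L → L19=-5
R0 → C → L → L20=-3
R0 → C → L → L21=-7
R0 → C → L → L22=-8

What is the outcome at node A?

5

D (Vik): max(5, 2, -2) = 5
E (Vik): max(9, 4) = 9
A (Bob): min(5, 9) = 5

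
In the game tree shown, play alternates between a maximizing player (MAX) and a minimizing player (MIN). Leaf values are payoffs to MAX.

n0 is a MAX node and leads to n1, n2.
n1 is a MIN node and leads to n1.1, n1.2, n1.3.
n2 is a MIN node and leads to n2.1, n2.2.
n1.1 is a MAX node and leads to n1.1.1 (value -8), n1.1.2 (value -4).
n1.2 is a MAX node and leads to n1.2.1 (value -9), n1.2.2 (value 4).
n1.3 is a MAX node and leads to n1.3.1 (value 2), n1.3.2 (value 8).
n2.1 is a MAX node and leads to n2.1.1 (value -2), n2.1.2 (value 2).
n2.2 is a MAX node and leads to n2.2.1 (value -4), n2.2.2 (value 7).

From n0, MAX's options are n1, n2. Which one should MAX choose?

n1.1 (MAX): max(-8, -4) = -4
n1.2 (MAX): max(-9, 4) = 4
n1.3 (MAX): max(2, 8) = 8
n1 (MIN): min(-4, 4, 8) = -4
n2.1 (MAX): max(-2, 2) = 2
n2.2 (MAX): max(-4, 7) = 7
n2 (MIN): min(2, 7) = 2
n0 (MAX): max(-4, 2) = 2
MAX at n0 wants the highest of {n1=-4, n2=2}, so chooses n2.

n2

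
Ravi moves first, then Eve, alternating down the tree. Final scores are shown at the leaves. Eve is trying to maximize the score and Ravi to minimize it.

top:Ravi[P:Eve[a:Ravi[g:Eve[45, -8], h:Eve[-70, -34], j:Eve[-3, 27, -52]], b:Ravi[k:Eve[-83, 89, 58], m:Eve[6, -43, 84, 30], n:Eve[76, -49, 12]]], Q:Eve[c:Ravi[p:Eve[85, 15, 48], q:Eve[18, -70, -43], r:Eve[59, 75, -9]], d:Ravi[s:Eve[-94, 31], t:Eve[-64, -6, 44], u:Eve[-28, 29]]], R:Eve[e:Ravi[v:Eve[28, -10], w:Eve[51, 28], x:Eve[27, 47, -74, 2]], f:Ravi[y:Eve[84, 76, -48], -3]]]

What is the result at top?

g (Eve): max(45, -8) = 45
h (Eve): max(-70, -34) = -34
j (Eve): max(-3, 27, -52) = 27
a (Ravi): min(45, -34, 27) = -34
k (Eve): max(-83, 89, 58) = 89
m (Eve): max(6, -43, 84, 30) = 84
n (Eve): max(76, -49, 12) = 76
b (Ravi): min(89, 84, 76) = 76
P (Eve): max(-34, 76) = 76
p (Eve): max(85, 15, 48) = 85
q (Eve): max(18, -70, -43) = 18
r (Eve): max(59, 75, -9) = 75
c (Ravi): min(85, 18, 75) = 18
s (Eve): max(-94, 31) = 31
t (Eve): max(-64, -6, 44) = 44
u (Eve): max(-28, 29) = 29
d (Ravi): min(31, 44, 29) = 29
Q (Eve): max(18, 29) = 29
v (Eve): max(28, -10) = 28
w (Eve): max(51, 28) = 51
x (Eve): max(27, 47, -74, 2) = 47
e (Ravi): min(28, 51, 47) = 28
y (Eve): max(84, 76, -48) = 84
f (Ravi): min(84, -3) = -3
R (Eve): max(28, -3) = 28
top (Ravi): min(76, 29, 28) = 28

28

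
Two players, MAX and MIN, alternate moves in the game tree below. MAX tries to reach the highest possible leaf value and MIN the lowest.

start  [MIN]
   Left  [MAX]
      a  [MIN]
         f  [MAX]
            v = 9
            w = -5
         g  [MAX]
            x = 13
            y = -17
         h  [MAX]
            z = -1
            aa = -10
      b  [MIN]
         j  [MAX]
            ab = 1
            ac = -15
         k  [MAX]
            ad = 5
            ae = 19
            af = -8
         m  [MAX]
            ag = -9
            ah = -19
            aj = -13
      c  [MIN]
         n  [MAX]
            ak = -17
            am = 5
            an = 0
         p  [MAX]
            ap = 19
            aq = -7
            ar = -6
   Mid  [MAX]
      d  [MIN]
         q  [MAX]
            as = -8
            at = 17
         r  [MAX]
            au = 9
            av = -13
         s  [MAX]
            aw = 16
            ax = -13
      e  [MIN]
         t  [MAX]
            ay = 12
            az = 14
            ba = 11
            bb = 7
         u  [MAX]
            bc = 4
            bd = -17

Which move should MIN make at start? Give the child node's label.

f (MAX): max(9, -5) = 9
g (MAX): max(13, -17) = 13
h (MAX): max(-1, -10) = -1
a (MIN): min(9, 13, -1) = -1
j (MAX): max(1, -15) = 1
k (MAX): max(5, 19, -8) = 19
m (MAX): max(-9, -19, -13) = -9
b (MIN): min(1, 19, -9) = -9
n (MAX): max(-17, 5, 0) = 5
p (MAX): max(19, -7, -6) = 19
c (MIN): min(5, 19) = 5
Left (MAX): max(-1, -9, 5) = 5
q (MAX): max(-8, 17) = 17
r (MAX): max(9, -13) = 9
s (MAX): max(16, -13) = 16
d (MIN): min(17, 9, 16) = 9
t (MAX): max(12, 14, 11, 7) = 14
u (MAX): max(4, -17) = 4
e (MIN): min(14, 4) = 4
Mid (MAX): max(9, 4) = 9
start (MIN): min(5, 9) = 5
MIN at start wants the lowest of {Left=5, Mid=9}, so chooses Left.

Left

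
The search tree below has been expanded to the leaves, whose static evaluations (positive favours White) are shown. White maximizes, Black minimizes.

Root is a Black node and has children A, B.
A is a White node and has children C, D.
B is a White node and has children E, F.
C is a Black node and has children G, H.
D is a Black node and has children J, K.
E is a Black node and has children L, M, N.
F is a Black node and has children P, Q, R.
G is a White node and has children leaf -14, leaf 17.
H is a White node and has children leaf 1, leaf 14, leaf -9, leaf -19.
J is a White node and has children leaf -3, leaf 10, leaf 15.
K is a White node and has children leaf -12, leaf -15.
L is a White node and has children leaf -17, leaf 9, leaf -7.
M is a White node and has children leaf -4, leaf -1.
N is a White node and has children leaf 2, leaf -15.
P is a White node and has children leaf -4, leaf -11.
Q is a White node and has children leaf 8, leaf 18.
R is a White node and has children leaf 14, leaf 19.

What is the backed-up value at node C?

14

G (White): max(-14, 17) = 17
H (White): max(1, 14, -9, -19) = 14
C (Black): min(17, 14) = 14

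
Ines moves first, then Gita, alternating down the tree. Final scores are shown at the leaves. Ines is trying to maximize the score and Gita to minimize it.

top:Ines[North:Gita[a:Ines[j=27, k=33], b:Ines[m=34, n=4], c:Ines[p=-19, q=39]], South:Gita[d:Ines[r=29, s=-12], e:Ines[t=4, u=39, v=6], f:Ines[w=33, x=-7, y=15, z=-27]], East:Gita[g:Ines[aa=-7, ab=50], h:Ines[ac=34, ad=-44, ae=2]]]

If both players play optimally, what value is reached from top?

a (Ines): max(27, 33) = 33
b (Ines): max(34, 4) = 34
c (Ines): max(-19, 39) = 39
North (Gita): min(33, 34, 39) = 33
d (Ines): max(29, -12) = 29
e (Ines): max(4, 39, 6) = 39
f (Ines): max(33, -7, 15, -27) = 33
South (Gita): min(29, 39, 33) = 29
g (Ines): max(-7, 50) = 50
h (Ines): max(34, -44, 2) = 34
East (Gita): min(50, 34) = 34
top (Ines): max(33, 29, 34) = 34

34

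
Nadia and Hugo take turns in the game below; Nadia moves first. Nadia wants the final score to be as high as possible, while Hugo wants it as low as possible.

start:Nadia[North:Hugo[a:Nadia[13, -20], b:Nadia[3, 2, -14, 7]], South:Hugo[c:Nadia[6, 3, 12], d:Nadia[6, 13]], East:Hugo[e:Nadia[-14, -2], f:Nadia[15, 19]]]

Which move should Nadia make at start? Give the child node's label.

South

a (Nadia): max(13, -20) = 13
b (Nadia): max(3, 2, -14, 7) = 7
North (Hugo): min(13, 7) = 7
c (Nadia): max(6, 3, 12) = 12
d (Nadia): max(6, 13) = 13
South (Hugo): min(12, 13) = 12
e (Nadia): max(-14, -2) = -2
f (Nadia): max(15, 19) = 19
East (Hugo): min(-2, 19) = -2
start (Nadia): max(7, 12, -2) = 12
Nadia at start wants the highest of {North=7, South=12, East=-2}, so chooses South.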